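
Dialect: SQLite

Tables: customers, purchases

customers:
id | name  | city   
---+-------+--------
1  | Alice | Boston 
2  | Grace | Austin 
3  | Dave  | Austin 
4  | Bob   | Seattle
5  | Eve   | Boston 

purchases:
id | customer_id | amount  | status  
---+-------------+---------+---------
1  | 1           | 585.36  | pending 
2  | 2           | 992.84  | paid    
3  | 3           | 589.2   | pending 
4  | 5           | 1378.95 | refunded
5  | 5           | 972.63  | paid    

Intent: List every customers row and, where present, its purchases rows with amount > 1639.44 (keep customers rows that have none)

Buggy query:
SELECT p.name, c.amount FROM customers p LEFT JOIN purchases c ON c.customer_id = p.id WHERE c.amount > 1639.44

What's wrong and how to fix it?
Bug: A WHERE condition on the right-hand table after LEFT JOIN drops unmatched parents

Fix: Put 'c.amount > 1639.44' in the JOIN's ON clause instead of WHERE

Corrected query:
SELECT p.name, c.amount FROM customers p LEFT JOIN purchases c ON c.customer_id = p.id AND c.amount > 1639.44

Result:
name  | amount
------+-------
Alice | NULL  
Grace | NULL  
Dave  | NULL  
Bob   | NULL  
Eve   | NULL  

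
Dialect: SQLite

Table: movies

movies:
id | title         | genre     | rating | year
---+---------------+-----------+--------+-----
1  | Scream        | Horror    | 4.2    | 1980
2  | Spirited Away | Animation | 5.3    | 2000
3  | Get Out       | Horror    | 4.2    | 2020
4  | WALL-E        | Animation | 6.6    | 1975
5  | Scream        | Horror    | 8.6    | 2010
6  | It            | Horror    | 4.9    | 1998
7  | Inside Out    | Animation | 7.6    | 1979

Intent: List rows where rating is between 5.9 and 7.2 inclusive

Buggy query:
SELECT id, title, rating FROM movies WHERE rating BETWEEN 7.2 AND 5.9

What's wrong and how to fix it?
Bug: The bounds are reversed; BETWEEN a AND b requires a <= b to match anything

Fix: Write BETWEEN 5.9 AND 7.2

Corrected query:
SELECT id, title, rating FROM movies WHERE rating BETWEEN 5.9 AND 7.2

Result:
id | title  | rating
---+--------+-------
4  | WALL-E | 6.6   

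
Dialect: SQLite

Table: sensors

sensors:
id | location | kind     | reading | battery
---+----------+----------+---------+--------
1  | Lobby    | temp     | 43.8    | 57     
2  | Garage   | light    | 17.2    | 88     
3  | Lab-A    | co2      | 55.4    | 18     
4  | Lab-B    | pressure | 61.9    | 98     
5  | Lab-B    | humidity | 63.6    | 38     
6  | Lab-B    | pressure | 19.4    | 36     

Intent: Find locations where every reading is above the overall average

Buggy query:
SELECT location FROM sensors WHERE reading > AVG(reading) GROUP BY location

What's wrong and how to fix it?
Bug: AVG() is an aggregate; it can't sit directly in WHERE

Fix: Compute the overall average in a scalar subquery and compare each group's MIN against it in HAVING

Corrected query:
SELECT location FROM sensors GROUP BY location HAVING MIN(reading) > (SELECT AVG(reading) FROM sensors)

Result:
location
--------
Lab-A   
Lobby   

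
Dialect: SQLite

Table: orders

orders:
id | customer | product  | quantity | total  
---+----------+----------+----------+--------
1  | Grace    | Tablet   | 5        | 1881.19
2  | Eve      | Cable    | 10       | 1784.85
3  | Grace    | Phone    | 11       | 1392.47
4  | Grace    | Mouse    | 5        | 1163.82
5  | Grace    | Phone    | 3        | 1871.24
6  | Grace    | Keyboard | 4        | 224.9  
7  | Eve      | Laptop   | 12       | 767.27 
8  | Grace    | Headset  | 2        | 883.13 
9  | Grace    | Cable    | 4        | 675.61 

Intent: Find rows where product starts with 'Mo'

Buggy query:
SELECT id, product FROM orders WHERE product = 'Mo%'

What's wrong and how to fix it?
Bug: Wildcards only work with LIKE; '=' treats '%' as a literal character

Fix: Replace '=' with LIKE so 'Mo%' is treated as a pattern

Corrected query:
SELECT id, product FROM orders WHERE product LIKE 'Mo%'

Result:
id | product
---+--------
4  | Mouse  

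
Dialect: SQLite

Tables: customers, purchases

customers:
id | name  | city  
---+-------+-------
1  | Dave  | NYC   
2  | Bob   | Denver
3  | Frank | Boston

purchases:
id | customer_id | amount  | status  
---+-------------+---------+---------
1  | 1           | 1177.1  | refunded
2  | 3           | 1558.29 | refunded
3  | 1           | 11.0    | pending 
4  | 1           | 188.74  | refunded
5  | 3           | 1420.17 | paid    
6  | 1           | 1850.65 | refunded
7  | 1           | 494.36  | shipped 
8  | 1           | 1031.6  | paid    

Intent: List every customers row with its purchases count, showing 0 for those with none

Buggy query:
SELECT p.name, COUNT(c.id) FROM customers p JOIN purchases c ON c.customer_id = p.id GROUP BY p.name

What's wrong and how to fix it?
Bug: INNER JOIN drops customers rows that have no matching purchases rows

Fix: Use LEFT JOIN so parents without children still appear (COUNT(c.id) gives 0)

Corrected query:
SELECT p.name, COUNT(c.id) FROM customers p LEFT JOIN purchases c ON c.customer_id = p.id GROUP BY p.name

Result:
name  | COUNT(c.id)
------+------------
Bob   | 0          
Dave  | 6          
Frank | 2          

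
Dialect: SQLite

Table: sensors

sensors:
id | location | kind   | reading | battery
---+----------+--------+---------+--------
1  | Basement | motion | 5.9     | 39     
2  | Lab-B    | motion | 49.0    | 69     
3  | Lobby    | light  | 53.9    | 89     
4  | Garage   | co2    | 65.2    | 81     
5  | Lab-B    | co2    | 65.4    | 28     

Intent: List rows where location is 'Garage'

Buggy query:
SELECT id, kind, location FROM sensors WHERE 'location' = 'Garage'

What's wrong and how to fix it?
Bug: Single quotes denote string literals in SQL; the column name is being compared as a constant string

Fix: Reference the column as location without single quotes

Corrected query:
SELECT id, kind, location FROM sensors WHERE location = 'Garage'

Result:
id | kind | location
---+------+---------
4  | co2  | Garage  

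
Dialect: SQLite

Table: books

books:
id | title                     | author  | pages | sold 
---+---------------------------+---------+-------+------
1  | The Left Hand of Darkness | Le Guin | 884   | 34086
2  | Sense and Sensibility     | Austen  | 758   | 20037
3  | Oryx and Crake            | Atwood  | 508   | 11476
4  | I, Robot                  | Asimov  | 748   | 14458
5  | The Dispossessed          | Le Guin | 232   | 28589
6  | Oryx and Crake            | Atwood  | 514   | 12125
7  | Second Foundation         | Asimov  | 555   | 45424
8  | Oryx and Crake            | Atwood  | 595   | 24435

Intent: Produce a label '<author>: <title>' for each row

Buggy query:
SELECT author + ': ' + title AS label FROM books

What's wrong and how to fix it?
Bug: '+' is numeric addition; on text columns SQLite converts them to 0 instead of concatenating

Fix: Use the || operator for string concatenation

Corrected query:
SELECT author || ': ' || title AS label FROM books

Result:
label                             
----------------------------------
Le Guin: The Left Hand of Darkness
Austen: Sense and Sensibility     
Atwood: Oryx and Crake            
Asimov: I, Robot                  
Le Guin: The Dispossessed         
Atwood: Oryx and Crake            
Asimov: Second Foundation         
Atwood: Oryx and Crake            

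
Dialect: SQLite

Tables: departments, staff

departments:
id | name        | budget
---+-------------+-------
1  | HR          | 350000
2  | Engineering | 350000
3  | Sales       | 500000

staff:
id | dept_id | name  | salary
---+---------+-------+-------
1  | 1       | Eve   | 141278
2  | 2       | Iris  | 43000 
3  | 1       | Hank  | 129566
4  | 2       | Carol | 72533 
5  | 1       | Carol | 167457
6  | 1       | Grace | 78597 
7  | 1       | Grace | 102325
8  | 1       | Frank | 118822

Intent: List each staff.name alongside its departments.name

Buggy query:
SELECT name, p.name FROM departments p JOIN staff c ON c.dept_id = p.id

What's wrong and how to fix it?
Bug: Both tables have a 'name' column; the unqualified reference is ambiguous

Fix: Qualify the column with its table alias (c.name)

Corrected query:
SELECT c.name, p.name FROM departments p JOIN staff c ON c.dept_id = p.id

Result:
name  | name       
------+------------
Eve   | HR         
Iris  | Engineering
Hank  | HR         
Carol | Engineering
Carol | HR         
Grace | HR         
Grace | HR         
Frank | HR         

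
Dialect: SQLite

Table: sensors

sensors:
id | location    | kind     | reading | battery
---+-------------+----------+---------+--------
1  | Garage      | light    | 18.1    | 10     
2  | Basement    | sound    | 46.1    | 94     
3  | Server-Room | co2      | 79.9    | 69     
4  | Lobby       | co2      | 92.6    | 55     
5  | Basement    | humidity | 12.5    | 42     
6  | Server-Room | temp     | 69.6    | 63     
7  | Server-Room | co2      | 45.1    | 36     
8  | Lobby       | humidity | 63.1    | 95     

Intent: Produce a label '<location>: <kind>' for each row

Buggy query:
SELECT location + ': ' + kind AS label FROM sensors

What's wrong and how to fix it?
Bug: '+' is numeric addition; on text columns SQLite converts them to 0 instead of concatenating

Fix: Use the || operator for string concatenation

Corrected query:
SELECT location || ': ' || kind AS label FROM sensors

Result:
label             
------------------
Garage: light     
Basement: sound   
Server-Room: co2  
Lobby: co2        
Basement: humidity
Server-Room: temp 
Server-Room: co2  
Lobby: humidity   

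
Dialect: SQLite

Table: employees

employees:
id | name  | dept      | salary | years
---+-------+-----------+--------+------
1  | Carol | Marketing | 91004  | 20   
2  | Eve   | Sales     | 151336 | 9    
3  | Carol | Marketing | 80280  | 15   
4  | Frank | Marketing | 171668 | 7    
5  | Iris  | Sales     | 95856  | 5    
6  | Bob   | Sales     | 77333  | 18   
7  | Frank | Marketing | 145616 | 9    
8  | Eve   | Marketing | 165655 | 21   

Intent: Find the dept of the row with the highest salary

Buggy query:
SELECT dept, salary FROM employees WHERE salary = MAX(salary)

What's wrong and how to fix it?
Bug: WHERE is evaluated per row; an aggregate over the whole table isn't defined there

Fix: Use a subquery: WHERE salary = (SELECT MAX(salary) FROM employees)

Corrected query:
SELECT dept, salary FROM employees WHERE salary = (SELECT MAX(salary) FROM employees)

Result:
dept      | salary
----------+-------
Marketing | 171668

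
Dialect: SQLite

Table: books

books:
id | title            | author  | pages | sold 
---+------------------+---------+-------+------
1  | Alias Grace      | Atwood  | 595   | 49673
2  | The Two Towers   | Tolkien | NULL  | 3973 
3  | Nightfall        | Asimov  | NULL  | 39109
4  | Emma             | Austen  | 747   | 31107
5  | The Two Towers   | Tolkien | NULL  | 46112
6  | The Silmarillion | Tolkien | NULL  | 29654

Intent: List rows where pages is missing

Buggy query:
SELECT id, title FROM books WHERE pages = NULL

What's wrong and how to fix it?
Bug: '= NULL' is always unknown in SQL three-valued logic, so no rows match

Fix: Use IS NULL to test for NULL

Corrected query:
SELECT id, title FROM books WHERE pages IS NULL

Result:
id | title           
---+-----------------
2  | The Two Towers  
3  | Nightfall       
5  | The Two Towers  
6  | The Silmarillion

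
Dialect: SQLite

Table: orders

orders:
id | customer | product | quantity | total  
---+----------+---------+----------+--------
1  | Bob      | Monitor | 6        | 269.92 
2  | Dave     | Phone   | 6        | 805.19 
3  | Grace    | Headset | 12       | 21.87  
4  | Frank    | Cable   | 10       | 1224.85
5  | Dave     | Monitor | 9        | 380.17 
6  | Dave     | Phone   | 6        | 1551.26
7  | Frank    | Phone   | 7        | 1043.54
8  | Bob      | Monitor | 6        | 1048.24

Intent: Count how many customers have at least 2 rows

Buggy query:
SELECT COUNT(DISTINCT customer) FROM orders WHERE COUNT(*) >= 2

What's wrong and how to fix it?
Bug: WHERE filters individual rows, not groups, so a group-level COUNT is invalid there

Fix: Use a subquery that GROUPs and filters with HAVING, then count its rows

Corrected query:
SELECT COUNT(*) FROM (SELECT customer FROM orders GROUP BY customer HAVING COUNT(*) >= 2)

Result:
COUNT(*)
--------
3       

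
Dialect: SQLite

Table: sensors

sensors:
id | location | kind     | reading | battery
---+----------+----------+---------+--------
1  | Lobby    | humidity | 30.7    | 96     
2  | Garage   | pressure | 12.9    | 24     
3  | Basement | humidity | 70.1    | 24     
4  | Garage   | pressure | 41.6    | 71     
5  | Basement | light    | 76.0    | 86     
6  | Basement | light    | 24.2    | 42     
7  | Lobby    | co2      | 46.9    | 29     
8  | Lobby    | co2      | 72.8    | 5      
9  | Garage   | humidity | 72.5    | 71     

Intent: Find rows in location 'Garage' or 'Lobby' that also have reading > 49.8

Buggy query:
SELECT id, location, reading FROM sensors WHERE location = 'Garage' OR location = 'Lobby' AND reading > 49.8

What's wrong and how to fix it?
Bug: AND binds tighter than OR, so this parses as location = 'Garage' OR (location = 'Lobby' AND reading > 49.8)

Fix: Add parentheses around the OR so the AND applies to both alternatives

Corrected query:
SELECT id, location, reading FROM sensors WHERE (location = 'Garage' OR location = 'Lobby') AND reading > 49.8

Result:
id | location | reading
---+----------+--------
8  | Lobby    | 72.8   
9  | Garage   | 72.5   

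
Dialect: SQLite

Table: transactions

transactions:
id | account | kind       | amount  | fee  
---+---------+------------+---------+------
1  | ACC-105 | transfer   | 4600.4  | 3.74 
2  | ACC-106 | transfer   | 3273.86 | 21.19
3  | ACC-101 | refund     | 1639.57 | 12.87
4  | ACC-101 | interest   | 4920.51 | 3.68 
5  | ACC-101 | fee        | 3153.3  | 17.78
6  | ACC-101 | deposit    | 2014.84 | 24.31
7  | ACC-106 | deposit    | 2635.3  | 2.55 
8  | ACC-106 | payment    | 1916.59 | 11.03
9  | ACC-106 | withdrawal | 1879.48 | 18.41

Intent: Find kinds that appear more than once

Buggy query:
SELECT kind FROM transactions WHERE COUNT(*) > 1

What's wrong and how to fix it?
Bug: COUNT(*) is an aggregate and cannot be used in WHERE

Fix: Group first, then use HAVING for the count condition

Corrected query:
SELECT kind FROM transactions GROUP BY kind HAVING COUNT(*) > 1

Result:
kind    
--------
deposit 
transfer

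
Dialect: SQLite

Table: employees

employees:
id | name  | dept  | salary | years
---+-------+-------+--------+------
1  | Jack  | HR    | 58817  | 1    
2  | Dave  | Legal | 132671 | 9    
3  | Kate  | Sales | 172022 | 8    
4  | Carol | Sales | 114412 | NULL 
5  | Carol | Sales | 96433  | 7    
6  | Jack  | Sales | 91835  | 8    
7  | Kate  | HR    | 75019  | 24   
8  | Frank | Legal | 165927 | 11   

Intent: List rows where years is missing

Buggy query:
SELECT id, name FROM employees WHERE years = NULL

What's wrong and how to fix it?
Bug: Comparing to NULL with '=' never matches; NULL = NULL is unknown, not true

Fix: Replace '= NULL' with 'IS NULL'

Corrected query:
SELECT id, name FROM employees WHERE years IS NULL

Result:
id | name 
---+------
4  | Carol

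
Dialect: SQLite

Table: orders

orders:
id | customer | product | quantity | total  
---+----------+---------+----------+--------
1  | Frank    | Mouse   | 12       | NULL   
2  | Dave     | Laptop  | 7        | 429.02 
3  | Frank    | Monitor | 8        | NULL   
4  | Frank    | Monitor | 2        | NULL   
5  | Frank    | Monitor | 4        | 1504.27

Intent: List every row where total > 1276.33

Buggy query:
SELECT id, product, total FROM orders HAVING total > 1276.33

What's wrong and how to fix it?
Bug: This is a non-aggregate query (no GROUP BY, no aggregates), so in SQLite the HAVING clause is invalid here; a row-level condition belongs in WHERE

Fix: Replace HAVING with WHERE since the condition applies to individual rows

Corrected query:
SELECT id, product, total FROM orders WHERE total > 1276.33

Result:
id | product | total  
---+---------+--------
5  | Monitor | 1504.27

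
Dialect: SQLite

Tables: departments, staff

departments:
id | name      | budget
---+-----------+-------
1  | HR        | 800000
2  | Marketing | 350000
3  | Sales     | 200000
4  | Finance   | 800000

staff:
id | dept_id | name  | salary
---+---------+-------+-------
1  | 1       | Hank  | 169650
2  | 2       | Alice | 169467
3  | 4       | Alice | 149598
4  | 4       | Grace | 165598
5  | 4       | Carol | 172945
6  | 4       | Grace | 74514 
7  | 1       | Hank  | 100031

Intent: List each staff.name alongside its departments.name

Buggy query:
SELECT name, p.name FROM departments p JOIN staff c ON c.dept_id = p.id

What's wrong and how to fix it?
Bug: Both tables have a 'name' column; the unqualified reference is ambiguous

Fix: Prefix ambiguous columns with the table alias

Corrected query:
SELECT c.name, p.name FROM departments p JOIN staff c ON c.dept_id = p.id

Result:
name  | name     
------+----------
Hank  | HR       
Alice | Marketing
Alice | Finance  
Grace | Finance  
Carol | Finance  
Grace | Finance  
Hank  | HR       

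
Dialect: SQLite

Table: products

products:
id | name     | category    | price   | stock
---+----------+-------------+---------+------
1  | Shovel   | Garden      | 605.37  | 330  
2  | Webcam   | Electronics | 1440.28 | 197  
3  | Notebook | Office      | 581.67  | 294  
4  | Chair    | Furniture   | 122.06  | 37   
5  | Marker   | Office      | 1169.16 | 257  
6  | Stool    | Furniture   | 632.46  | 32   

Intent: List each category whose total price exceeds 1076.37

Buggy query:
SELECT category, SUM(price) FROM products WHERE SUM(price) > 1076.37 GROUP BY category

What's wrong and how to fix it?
Bug: SUM(price) is an aggregate, but WHERE filters rows before aggregation

Fix: Move the aggregate condition to a HAVING clause

Corrected query:
SELECT category, SUM(price) FROM products GROUP BY category HAVING SUM(price) > 1076.37

Result:
category    | SUM(price)
------------+-----------
Electronics | 1440.28   
Office      | 1750.83   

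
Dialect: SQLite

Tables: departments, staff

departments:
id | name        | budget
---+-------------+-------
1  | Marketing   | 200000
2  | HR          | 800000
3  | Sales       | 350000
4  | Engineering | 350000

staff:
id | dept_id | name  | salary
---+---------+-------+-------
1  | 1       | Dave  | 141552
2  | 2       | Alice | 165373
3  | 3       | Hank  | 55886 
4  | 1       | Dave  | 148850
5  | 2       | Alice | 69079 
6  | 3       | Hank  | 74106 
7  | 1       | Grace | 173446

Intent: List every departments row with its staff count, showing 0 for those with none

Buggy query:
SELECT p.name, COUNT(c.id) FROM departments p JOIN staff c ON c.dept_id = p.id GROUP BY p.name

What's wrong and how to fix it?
Bug: INNER JOIN drops departments rows that have no matching staff rows

Fix: Switch to LEFT JOIN to retain unmatched parent rows

Corrected query:
SELECT p.name, COUNT(c.id) FROM departments p LEFT JOIN staff c ON c.dept_id = p.id GROUP BY p.name

Result:
name        | COUNT(c.id)
------------+------------
Engineering | 0          
HR          | 2          
Marketing   | 3          
Sales       | 2          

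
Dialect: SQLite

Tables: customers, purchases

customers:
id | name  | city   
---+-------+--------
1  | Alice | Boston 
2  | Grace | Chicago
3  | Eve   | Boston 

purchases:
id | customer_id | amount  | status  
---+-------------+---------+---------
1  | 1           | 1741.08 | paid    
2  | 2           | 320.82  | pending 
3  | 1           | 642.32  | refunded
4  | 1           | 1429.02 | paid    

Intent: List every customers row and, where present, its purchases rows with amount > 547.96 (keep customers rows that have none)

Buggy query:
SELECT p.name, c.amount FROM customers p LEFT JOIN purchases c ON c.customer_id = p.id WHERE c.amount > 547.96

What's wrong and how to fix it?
Bug: Filtering c.amount in WHERE discards the NULL rows produced by LEFT JOIN, turning it into an inner join

Fix: Put 'c.amount > 547.96' in the JOIN's ON clause instead of WHERE

Corrected query:
SELECT p.name, c.amount FROM customers p LEFT JOIN purchases c ON c.customer_id = p.id AND c.amount > 547.96

Result:
name  | amount 
------+--------
Alice | 642.32 
Alice | 1429.02
Alice | 1741.08
Grace | NULL   
Eve   | NULL   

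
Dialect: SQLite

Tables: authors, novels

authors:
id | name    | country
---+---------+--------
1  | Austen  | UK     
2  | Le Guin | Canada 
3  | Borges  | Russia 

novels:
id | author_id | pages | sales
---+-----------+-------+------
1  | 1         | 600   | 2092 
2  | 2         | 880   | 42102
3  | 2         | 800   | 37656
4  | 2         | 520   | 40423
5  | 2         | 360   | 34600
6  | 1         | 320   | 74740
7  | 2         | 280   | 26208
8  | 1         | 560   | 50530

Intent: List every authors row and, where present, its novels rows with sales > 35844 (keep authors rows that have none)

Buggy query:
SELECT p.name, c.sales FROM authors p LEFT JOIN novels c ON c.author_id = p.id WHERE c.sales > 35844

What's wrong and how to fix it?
Bug: Filtering c.sales in WHERE discards the NULL rows produced by LEFT JOIN, turning it into an inner join

Fix: Put 'c.sales > 35844' in the JOIN's ON clause instead of WHERE

Corrected query:
SELECT p.name, c.sales FROM authors p LEFT JOIN novels c ON c.author_id = p.id AND c.sales > 35844

Result:
name    | sales
--------+------
Austen  | 50530
Austen  | 74740
Le Guin | 37656
Le Guin | 40423
Le Guin | 42102
Borges  | NULL 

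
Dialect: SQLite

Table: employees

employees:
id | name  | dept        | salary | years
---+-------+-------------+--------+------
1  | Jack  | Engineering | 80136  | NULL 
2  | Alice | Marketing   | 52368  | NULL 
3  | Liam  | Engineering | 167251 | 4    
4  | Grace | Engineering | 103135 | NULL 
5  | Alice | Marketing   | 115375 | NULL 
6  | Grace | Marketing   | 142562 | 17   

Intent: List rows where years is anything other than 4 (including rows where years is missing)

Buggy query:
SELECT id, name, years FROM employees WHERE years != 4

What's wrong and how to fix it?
Bug: Inequality against NULL is unknown, not true; rows with NULL are dropped

Fix: Add an explicit OR years IS NULL to include the missing-value rows

Corrected query:
SELECT id, name, years FROM employees WHERE years != 4 OR years IS NULL

Result:
id | name  | years
---+-------+------
1  | Jack  | NULL 
2  | Alice | NULL 
4  | Grace | NULL 
5  | Alice | NULL 
6  | Grace | 17   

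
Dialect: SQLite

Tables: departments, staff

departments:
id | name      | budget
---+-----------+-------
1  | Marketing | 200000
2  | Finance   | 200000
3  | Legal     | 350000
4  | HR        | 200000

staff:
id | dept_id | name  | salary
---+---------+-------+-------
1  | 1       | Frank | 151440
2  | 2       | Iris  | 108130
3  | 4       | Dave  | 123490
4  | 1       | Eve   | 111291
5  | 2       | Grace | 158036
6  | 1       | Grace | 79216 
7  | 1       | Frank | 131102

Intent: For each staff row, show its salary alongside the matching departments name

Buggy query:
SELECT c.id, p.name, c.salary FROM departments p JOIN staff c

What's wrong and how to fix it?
Bug: JOIN with no ON clause produces a cartesian product; every staff row pairs with every departments row

Fix: Add ON c.dept_id = p.id to the JOIN

Corrected query:
SELECT c.id, p.name, c.salary FROM departments p JOIN staff c ON c.dept_id = p.id

Result:
id | name      | salary
---+-----------+-------
1  | Marketing | 151440
2  | Finance   | 108130
3  | HR        | 123490
4  | Marketing | 111291
5  | Finance   | 158036
6  | Marketing | 79216 
7  | Marketing | 131102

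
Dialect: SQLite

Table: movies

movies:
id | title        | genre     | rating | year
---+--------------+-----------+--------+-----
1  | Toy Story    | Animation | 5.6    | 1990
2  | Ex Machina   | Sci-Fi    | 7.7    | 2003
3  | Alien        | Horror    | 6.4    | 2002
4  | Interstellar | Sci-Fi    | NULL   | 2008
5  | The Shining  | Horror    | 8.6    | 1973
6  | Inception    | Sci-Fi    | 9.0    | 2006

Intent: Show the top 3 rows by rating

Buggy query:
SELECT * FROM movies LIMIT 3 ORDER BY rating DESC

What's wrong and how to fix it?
Bug: ORDER BY cannot follow LIMIT; LIMIT is the final clause

Fix: Sort with ORDER BY, then apply LIMIT

Corrected query:
SELECT * FROM movies ORDER BY rating DESC LIMIT 3

Result:
id | title       | genre  | rating | year
---+-------------+--------+--------+-----
6  | Inception   | Sci-Fi | 9      | 2006
5  | The Shining | Horror | 8.6    | 1973
2  | Ex Machina  | Sci-Fi | 7.7    | 2003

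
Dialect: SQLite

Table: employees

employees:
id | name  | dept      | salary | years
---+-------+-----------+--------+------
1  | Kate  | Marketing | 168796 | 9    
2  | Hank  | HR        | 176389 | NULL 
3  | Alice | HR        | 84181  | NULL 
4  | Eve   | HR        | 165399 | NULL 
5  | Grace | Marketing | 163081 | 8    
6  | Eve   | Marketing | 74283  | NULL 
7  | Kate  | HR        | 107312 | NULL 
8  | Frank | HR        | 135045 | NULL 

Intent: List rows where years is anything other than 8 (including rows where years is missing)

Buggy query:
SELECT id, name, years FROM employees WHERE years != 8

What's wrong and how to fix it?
Bug: Inequality against NULL is unknown, not true; rows with NULL are dropped

Fix: Handle NULL separately with IS NULL alongside the inequality

Corrected query:
SELECT id, name, years FROM employees WHERE years != 8 OR years IS NULL

Result:
id | name  | years
---+-------+------
1  | Kate  | 9    
2  | Hank  | NULL 
3  | Alice | NULL 
4  | Eve   | NULL 
6  | Eve   | NULL 
7  | Kate  | NULL 
8  | Frank | NULL 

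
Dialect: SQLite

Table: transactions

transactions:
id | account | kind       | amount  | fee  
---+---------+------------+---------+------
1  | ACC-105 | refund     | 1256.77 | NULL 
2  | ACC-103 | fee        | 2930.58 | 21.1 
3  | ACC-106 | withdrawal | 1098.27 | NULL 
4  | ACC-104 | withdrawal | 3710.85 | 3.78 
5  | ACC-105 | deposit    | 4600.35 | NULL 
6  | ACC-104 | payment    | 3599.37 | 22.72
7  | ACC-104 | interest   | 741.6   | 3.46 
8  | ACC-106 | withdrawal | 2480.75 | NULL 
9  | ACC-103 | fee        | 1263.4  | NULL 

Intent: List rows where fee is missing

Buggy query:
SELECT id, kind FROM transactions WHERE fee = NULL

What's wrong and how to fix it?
Bug: '= NULL' is always unknown in SQL three-valued logic, so no rows match

Fix: Replace '= NULL' with 'IS NULL'

Corrected query:
SELECT id, kind FROM transactions WHERE fee IS NULL

Result:
id | kind      
---+-----------
1  | refund    
3  | withdrawal
5  | deposit   
8  | withdrawal
9  | fee       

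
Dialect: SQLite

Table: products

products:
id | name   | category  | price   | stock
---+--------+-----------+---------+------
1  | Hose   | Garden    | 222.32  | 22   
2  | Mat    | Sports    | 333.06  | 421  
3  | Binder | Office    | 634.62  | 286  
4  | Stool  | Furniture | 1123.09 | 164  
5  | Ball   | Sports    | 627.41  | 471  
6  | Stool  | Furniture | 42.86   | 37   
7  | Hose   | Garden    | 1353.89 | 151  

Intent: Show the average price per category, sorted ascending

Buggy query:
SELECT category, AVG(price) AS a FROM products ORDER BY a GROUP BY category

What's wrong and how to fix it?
Bug: ORDER BY appears before GROUP BY; SQL clause order requires GROUP BY first

Fix: Reorder: SELECT … FROM … GROUP BY … ORDER BY …

Corrected query:
SELECT category, AVG(price) AS a FROM products GROUP BY category ORDER BY a

Result:
category  | a      
----------+--------
Sports    | 480.235
Furniture | 582.975
Office    | 634.62 
Garden    | 788.105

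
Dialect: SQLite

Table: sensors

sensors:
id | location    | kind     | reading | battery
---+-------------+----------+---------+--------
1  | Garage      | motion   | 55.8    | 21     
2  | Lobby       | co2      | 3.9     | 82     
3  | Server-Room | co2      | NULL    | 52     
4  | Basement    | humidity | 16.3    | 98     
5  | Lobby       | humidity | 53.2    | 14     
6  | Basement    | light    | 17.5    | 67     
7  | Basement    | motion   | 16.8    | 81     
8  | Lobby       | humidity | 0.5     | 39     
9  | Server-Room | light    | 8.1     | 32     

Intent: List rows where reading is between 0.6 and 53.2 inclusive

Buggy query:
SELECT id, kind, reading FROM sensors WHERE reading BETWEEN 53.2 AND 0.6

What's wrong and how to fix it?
Bug: BETWEEN expects the lower bound first; with 53.2 AND 0.6 the range is empty

Fix: Swap the bounds so the smaller value comes first

Corrected query:
SELECT id, kind, reading FROM sensors WHERE reading BETWEEN 0.6 AND 53.2

Result:
id | kind     | reading
---+----------+--------
2  | co2      | 3.9    
4  | humidity | 16.3   
5  | humidity | 53.2   
6  | light    | 17.5   
7  | motion   | 16.8   
9  | light    | 8.1    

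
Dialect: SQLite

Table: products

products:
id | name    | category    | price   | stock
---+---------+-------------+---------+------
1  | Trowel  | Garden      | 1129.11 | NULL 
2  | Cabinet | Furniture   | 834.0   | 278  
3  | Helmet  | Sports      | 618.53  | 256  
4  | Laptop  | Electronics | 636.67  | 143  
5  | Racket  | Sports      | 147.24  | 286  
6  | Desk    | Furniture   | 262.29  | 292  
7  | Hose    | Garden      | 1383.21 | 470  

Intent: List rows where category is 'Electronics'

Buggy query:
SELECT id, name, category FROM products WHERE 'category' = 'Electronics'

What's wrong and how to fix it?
Bug: 'category' in single quotes is a string literal, not the column; the comparison is literal-vs-literal and never true

Fix: Remove the quotes around the column name (or use double quotes for an identifier)

Corrected query:
SELECT id, name, category FROM products WHERE category = 'Electronics'

Result:
id | name   | category   
---+--------+------------
4  | Laptop | Electronics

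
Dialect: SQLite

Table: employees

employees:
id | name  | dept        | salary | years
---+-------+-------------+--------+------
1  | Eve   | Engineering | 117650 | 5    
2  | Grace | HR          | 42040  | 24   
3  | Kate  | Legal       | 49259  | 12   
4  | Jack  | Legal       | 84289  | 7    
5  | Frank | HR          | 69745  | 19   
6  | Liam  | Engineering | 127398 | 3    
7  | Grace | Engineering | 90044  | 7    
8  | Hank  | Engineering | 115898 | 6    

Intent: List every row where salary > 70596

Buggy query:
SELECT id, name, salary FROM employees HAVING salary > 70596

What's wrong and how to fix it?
Bug: This is a non-aggregate query (no GROUP BY, no aggregates), so in SQLite the HAVING clause is invalid here; a row-level condition belongs in WHERE

Fix: Use WHERE for row-level filtering

Corrected query:
SELECT id, name, salary FROM employees WHERE salary > 70596

Result:
id | name  | salary
---+-------+-------
1  | Eve   | 117650
4  | Jack  | 84289 
6  | Liam  | 127398
7  | Grace | 90044 
8  | Hank  | 115898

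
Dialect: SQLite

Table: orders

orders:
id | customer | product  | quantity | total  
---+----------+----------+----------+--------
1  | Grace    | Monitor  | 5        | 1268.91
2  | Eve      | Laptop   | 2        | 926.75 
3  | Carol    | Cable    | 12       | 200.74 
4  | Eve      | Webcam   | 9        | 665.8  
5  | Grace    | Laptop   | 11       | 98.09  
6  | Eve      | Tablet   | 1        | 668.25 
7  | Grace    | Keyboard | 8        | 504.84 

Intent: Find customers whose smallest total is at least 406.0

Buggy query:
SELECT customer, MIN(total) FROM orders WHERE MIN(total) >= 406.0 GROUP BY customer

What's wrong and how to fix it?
Bug: Aggregates like MIN are computed per group after WHERE runs

Fix: Replace WHERE with HAVING after the GROUP BY

Corrected query:
SELECT customer, MIN(total) FROM orders GROUP BY customer HAVING MIN(total) >= 406.0

Result:
customer | MIN(total)
---------+-----------
Eve      | 665.8     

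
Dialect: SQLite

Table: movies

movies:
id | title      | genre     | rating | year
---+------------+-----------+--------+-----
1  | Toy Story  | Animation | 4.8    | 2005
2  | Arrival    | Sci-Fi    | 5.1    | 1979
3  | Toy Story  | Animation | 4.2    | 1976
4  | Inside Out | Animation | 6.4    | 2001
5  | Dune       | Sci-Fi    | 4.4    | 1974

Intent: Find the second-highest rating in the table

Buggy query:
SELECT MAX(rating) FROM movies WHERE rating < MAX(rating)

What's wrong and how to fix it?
Bug: The inner MAX is an aggregate inside WHERE, which is not allowed

Fix: Put the inner MAX in a scalar subquery

Corrected query:
SELECT MAX(rating) FROM movies WHERE rating < (SELECT MAX(rating) FROM movies)

Result:
MAX(rating)
-----------
5.1        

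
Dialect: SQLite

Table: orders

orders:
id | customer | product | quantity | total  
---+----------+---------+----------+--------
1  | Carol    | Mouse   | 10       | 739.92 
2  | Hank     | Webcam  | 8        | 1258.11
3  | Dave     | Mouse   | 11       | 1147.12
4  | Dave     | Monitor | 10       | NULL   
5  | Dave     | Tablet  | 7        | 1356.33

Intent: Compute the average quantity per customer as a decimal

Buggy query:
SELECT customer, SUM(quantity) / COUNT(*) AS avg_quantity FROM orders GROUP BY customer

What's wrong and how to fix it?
Bug: Both operands are integers, so '/' performs integer division and truncates

Fix: Cast one side to REAL so the division keeps the fractional part

Corrected query:
SELECT customer, SUM(quantity) * 1.0 / COUNT(*) AS avg_quantity FROM orders GROUP BY customer

Result:
customer | avg_quantity
---------+-------------
Carol    | 10          
Dave     | 9.333333    
Hank     | 8           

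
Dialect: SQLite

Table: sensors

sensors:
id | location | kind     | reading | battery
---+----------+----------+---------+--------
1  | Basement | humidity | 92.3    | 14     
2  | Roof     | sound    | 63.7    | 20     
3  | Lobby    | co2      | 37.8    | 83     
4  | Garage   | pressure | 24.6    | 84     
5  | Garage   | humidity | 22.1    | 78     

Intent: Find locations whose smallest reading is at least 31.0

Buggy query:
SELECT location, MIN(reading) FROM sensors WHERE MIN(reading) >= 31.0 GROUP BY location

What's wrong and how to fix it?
Bug: Aggregates like MIN are computed per group after WHERE runs

Fix: Use HAVING for the per-group MIN condition

Corrected query:
SELECT location, MIN(reading) FROM sensors GROUP BY location HAVING MIN(reading) >= 31.0

Result:
location | MIN(reading)
---------+-------------
Basement | 92.3        
Lobby    | 37.8        
Roof     | 63.7        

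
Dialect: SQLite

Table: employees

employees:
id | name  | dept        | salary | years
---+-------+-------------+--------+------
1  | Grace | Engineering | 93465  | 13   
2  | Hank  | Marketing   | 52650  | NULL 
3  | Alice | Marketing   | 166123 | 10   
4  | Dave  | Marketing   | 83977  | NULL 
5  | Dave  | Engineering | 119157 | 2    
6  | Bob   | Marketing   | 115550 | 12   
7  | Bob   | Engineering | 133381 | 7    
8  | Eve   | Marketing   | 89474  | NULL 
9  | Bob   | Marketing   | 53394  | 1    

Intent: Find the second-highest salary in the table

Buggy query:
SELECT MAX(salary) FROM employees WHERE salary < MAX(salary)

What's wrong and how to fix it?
Bug: MAX(salary) on the right of the comparison is an aggregate-in-WHERE error

Fix: Put the inner MAX in a scalar subquery

Corrected query:
SELECT MAX(salary) FROM employees WHERE salary < (SELECT MAX(salary) FROM employees)

Result:
MAX(salary)
-----------
133381     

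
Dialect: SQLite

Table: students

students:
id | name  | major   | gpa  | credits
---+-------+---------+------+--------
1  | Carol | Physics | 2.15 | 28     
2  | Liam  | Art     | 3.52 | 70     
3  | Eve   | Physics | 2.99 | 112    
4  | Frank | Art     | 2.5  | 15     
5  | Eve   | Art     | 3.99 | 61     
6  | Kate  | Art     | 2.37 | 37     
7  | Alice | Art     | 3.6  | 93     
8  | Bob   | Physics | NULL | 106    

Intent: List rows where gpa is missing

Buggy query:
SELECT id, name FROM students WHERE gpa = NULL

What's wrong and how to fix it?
Bug: Comparing to NULL with '=' never matches; NULL = NULL is unknown, not true

Fix: Replace '= NULL' with 'IS NULL'

Corrected query:
SELECT id, name FROM students WHERE gpa IS NULL

Result:
id | name
---+-----
8  | Bob 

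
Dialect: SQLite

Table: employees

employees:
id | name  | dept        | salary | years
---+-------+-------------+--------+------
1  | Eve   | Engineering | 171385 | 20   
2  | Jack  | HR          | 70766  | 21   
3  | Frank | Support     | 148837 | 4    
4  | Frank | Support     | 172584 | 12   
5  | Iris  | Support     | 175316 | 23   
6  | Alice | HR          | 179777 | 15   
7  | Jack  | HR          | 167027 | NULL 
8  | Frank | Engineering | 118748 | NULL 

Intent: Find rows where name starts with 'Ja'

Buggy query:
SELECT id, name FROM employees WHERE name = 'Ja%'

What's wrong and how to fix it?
Bug: '=' compares the literal string including the % character; pattern matching needs LIKE

Fix: Use LIKE for wildcard pattern matching

Corrected query:
SELECT id, name FROM employees WHERE name LIKE 'Ja%'

Result:
id | name
---+-----
2  | Jack
7  | Jack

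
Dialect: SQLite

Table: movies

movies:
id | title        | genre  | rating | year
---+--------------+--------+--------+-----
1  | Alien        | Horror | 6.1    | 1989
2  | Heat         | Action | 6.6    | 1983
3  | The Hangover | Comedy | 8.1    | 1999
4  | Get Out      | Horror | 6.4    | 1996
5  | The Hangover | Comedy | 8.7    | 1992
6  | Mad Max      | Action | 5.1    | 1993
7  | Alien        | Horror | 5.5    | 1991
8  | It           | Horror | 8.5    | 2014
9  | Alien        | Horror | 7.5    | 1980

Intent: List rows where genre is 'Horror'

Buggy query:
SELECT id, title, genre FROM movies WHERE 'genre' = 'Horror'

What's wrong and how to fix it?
Bug: 'genre' in single quotes is a string literal, not the column; the comparison is literal-vs-literal and never true

Fix: Reference the column as genre without single quotes

Corrected query:
SELECT id, title, genre FROM movies WHERE genre = 'Horror'

Result:
id | title   | genre 
---+---------+-------
1  | Alien   | Horror
4  | Get Out | Horror
7  | Alien   | Horror
8  | It      | Horror
9  | Alien   | Horror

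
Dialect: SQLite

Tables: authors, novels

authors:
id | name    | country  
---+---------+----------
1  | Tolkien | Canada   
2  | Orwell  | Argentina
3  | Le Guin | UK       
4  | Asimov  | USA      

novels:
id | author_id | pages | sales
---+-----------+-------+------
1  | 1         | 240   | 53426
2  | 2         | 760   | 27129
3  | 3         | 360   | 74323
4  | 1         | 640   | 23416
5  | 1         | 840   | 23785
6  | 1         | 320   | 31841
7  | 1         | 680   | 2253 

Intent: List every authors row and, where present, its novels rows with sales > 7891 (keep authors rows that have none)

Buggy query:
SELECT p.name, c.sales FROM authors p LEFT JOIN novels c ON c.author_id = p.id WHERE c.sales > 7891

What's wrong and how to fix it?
Bug: A WHERE condition on the right-hand table after LEFT JOIN drops unmatched parents

Fix: Move the right-table condition into the ON clause so unmatched parents are kept

Corrected query:
SELECT p.name, c.sales FROM authors p LEFT JOIN novels c ON c.author_id = p.id AND c.sales > 7891

Result:
name    | sales
--------+------
Tolkien | 23416
Tolkien | 23785
Tolkien | 31841
Tolkien | 53426
Orwell  | 27129
Le Guin | 74323
Asimov  | NULL 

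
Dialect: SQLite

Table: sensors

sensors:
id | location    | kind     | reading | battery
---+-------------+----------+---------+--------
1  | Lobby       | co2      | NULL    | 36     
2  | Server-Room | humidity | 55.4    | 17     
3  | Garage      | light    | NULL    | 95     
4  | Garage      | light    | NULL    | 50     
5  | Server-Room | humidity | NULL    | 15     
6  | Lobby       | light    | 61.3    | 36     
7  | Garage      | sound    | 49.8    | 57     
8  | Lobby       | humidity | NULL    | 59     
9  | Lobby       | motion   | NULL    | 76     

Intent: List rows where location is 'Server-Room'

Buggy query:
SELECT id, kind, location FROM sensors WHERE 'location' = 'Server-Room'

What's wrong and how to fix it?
Bug: 'location' in single quotes is a string literal, not the column; the comparison is literal-vs-literal and never true

Fix: Remove the quotes around the column name (or use double quotes for an identifier)

Corrected query:
SELECT id, kind, location FROM sensors WHERE location = 'Server-Room'

Result:
id | kind     | location   
---+----------+------------
2  | humidity | Server-Room
5  | humidity | Server-Room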